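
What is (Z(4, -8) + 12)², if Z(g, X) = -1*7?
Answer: 25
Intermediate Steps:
Z(g, X) = -7
(Z(4, -8) + 12)² = (-7 + 12)² = 5² = 25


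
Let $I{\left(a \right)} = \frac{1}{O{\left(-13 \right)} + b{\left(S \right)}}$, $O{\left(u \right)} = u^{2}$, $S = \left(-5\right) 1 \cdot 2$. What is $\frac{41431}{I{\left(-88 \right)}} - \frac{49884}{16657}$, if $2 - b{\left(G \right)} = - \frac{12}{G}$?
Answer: $\frac{585908376363}{83285} \approx 7.035 \cdot 10^{6}$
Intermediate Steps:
$S = -10$ ($S = \left(-5\right) 2 = -10$)
$b{\left(G \right)} = 2 + \frac{12}{G}$ ($b{\left(G \right)} = 2 - - \frac{12}{G} = 2 + \frac{12}{G}$)
$I{\left(a \right)} = \frac{5}{849}$ ($I{\left(a \right)} = \frac{1}{\left(-13\right)^{2} + \left(2 + \frac{12}{-10}\right)} = \frac{1}{169 + \left(2 + 12 \left(- \frac{1}{10}\right)\right)} = \frac{1}{169 + \left(2 - \frac{6}{5}\right)} = \frac{1}{169 + \frac{4}{5}} = \frac{1}{\frac{849}{5}} = \frac{5}{849}$)
$\frac{41431}{I{\left(-88 \right)}} - \frac{49884}{16657} = \frac{41431}{\frac{5}{849}} - \frac{49884}{16657} = 41431 \cdot \frac{849}{5} - \frac{49884}{16657} = \frac{35174919}{5} - \frac{49884}{16657} = \frac{585908376363}{83285}$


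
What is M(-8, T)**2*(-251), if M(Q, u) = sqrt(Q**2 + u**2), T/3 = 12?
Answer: -341360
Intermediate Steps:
T = 36 (T = 3*12 = 36)
M(-8, T)**2*(-251) = (sqrt((-8)**2 + 36**2))**2*(-251) = (sqrt(64 + 1296))**2*(-251) = (sqrt(1360))**2*(-251) = (4*sqrt(85))**2*(-251) = 1360*(-251) = -341360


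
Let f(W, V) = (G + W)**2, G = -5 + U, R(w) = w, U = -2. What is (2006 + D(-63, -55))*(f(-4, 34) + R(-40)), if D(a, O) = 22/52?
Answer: 4225527/26 ≈ 1.6252e+5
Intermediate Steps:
D(a, O) = 11/26 (D(a, O) = 22*(1/52) = 11/26)
G = -7 (G = -5 - 2 = -7)
f(W, V) = (-7 + W)**2
(2006 + D(-63, -55))*(f(-4, 34) + R(-40)) = (2006 + 11/26)*((-7 - 4)**2 - 40) = 52167*((-11)**2 - 40)/26 = 52167*(121 - 40)/26 = (52167/26)*81 = 4225527/26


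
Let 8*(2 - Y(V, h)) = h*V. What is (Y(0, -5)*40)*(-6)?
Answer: -480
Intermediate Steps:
Y(V, h) = 2 - V*h/8 (Y(V, h) = 2 - h*V/8 = 2 - V*h/8)
(Y(0, -5)*40)*(-6) = ((2 - ⅛*0*(-5))*40)*(-6) = ((2 + 0)*40)*(-6) = (2*40)*(-6) = 80*(-6) = -480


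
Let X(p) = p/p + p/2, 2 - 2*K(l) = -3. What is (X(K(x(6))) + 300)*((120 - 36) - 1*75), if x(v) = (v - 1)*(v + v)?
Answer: 10881/4 ≈ 2720.3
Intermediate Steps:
x(v) = 2*v*(-1 + v) (x(v) = (-1 + v)*(2*v) = 2*v*(-1 + v))
K(l) = 5/2 (K(l) = 1 - ½*(-3) = 1 + 3/2 = 5/2)
X(p) = 1 + p/2 (X(p) = 1 + p*(½) = 1 + p/2)
(X(K(x(6))) + 300)*((120 - 36) - 1*75) = ((1 + (½)*(5/2)) + 300)*((120 - 36) - 1*75) = ((1 + 5/4) + 300)*(84 - 75) = (9/4 + 300)*9 = (1209/4)*9 = 10881/4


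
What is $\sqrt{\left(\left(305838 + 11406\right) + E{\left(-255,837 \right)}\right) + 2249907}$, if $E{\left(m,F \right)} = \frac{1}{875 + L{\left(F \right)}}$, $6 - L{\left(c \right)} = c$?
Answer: $\frac{\sqrt{1242501095}}{22} \approx 1602.2$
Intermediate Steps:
$L{\left(c \right)} = 6 - c$
$E{\left(m,F \right)} = \frac{1}{881 - F}$ ($E{\left(m,F \right)} = \frac{1}{875 - \left(-6 + F\right)} = \frac{1}{881 - F}$)
$\sqrt{\left(\left(305838 + 11406\right) + E{\left(-255,837 \right)}\right) + 2249907} = \sqrt{\left(\left(305838 + 11406\right) - \frac{1}{-881 + 837}\right) + 2249907} = \sqrt{\left(317244 - \frac{1}{-44}\right) + 2249907} = \sqrt{\left(317244 - - \frac{1}{44}\right) + 2249907} = \sqrt{\left(317244 + \frac{1}{44}\right) + 2249907} = \sqrt{\frac{13958737}{44} + 2249907} = \sqrt{\frac{112954645}{44}} = \frac{\sqrt{1242501095}}{22}$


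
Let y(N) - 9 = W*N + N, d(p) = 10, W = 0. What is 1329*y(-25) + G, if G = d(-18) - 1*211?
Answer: -21465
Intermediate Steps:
G = -201 (G = 10 - 1*211 = 10 - 211 = -201)
y(N) = 9 + N (y(N) = 9 + (0*N + N) = 9 + (0 + N) = 9 + N)
1329*y(-25) + G = 1329*(9 - 25) - 201 = 1329*(-16) - 201 = -21264 - 201 = -21465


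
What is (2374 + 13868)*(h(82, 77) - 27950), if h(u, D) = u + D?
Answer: -451381422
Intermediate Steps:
h(u, D) = D + u
(2374 + 13868)*(h(82, 77) - 27950) = (2374 + 13868)*((77 + 82) - 27950) = 16242*(159 - 27950) = 16242*(-27791) = -451381422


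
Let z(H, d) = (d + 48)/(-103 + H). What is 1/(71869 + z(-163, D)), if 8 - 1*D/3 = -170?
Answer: 133/9558286 ≈ 1.3915e-5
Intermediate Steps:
D = 534 (D = 24 - 3*(-170) = 24 + 510 = 534)
z(H, d) = (48 + d)/(-103 + H)
1/(71869 + z(-163, D)) = 1/(71869 + (48 + 534)/(-103 - 163)) = 1/(71869 + 582/(-266)) = 1/(71869 - 1/266*582) = 1/(71869 - 291/133) = 1/(9558286/133) = 133/9558286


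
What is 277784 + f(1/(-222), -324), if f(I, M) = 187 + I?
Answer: 61709561/222 ≈ 2.7797e+5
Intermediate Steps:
277784 + f(1/(-222), -324) = 277784 + (187 + 1/(-222)) = 277784 + (187 - 1/222) = 277784 + 41513/222 = 61709561/222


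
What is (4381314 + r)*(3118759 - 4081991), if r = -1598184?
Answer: -2680799876160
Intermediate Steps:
(4381314 + r)*(3118759 - 4081991) = (4381314 - 1598184)*(3118759 - 4081991) = 2783130*(-963232) = -2680799876160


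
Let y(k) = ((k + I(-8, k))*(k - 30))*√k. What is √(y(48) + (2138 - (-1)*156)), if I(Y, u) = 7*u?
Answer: √(2294 + 27648*√3) ≈ 224.01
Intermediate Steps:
y(k) = 8*k^(3/2)*(-30 + k) (y(k) = ((k + 7*k)*(k - 30))*√k = ((8*k)*(-30 + k))*√k = (8*k*(-30 + k))*√k = 8*k^(3/2)*(-30 + k))
√(y(48) + (2138 - (-1)*156)) = √(8*48^(3/2)*(-30 + 48) + (2138 - (-1)*156)) = √(8*(192*√3)*18 + (2138 - 1*(-156))) = √(27648*√3 + (2138 + 156)) = √(27648*√3 + 2294) = √(2294 + 27648*√3)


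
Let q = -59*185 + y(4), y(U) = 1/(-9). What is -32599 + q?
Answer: -391627/9 ≈ -43514.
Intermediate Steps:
y(U) = -⅑
q = -98236/9 (q = -59*185 - ⅑ = -10915 - ⅑ = -98236/9 ≈ -10915.)
-32599 + q = -32599 - 98236/9 = -391627/9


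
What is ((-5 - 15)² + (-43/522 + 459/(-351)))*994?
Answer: 1344368599/3393 ≈ 3.9622e+5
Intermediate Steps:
((-5 - 15)² + (-43/522 + 459/(-351)))*994 = ((-20)² + (-43*1/522 + 459*(-1/351)))*994 = (400 + (-43/522 - 17/13))*994 = (400 - 9433/6786)*994 = (2704967/6786)*994 = 1344368599/3393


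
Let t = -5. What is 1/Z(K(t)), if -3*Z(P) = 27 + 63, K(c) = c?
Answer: -1/30 ≈ -0.033333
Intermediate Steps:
Z(P) = -30 (Z(P) = -(27 + 63)/3 = -⅓*90 = -30)
1/Z(K(t)) = 1/(-30) = -1/30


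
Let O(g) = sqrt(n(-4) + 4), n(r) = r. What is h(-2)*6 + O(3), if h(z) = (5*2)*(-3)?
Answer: -180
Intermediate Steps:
h(z) = -30 (h(z) = 10*(-3) = -30)
O(g) = 0 (O(g) = sqrt(-4 + 4) = sqrt(0) = 0)
h(-2)*6 + O(3) = -30*6 + 0 = -180 + 0 = -180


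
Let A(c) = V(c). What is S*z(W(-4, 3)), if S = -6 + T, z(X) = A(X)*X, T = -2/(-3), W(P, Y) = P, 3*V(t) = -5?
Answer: -320/9 ≈ -35.556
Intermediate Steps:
V(t) = -5/3 (V(t) = (1/3)*(-5) = -5/3)
T = 2/3 (T = -2*(-1/3) = 2/3 ≈ 0.66667)
A(c) = -5/3
z(X) = -5*X/3
S = -16/3 (S = -6 + 2/3 = -16/3 ≈ -5.3333)
S*z(W(-4, 3)) = -(-80)*(-4)/9 = -16/3*20/3 = -320/9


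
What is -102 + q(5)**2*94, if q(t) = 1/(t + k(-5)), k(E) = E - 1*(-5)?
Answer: -2456/25 ≈ -98.240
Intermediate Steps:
k(E) = 5 + E (k(E) = E + 5 = 5 + E)
q(t) = 1/t (q(t) = 1/(t + (5 - 5)) = 1/(t + 0) = 1/t)
-102 + q(5)**2*94 = -102 + (1/5)**2*94 = -102 + (1/25)*94 = -102 + 94/25 = -2456/25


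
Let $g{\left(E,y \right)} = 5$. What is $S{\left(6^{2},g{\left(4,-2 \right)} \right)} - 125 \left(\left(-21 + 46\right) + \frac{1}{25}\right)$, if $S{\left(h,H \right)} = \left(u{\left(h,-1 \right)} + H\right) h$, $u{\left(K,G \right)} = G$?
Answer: $-2986$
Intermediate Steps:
$S{\left(h,H \right)} = h \left(-1 + H\right)$ ($S{\left(h,H \right)} = \left(-1 + H\right) h = h \left(-1 + H\right)$)
$S{\left(6^{2},g{\left(4,-2 \right)} \right)} - 125 \left(\left(-21 + 46\right) + \frac{1}{25}\right) = 6^{2} \left(-1 + 5\right) - 125 \left(\left(-21 + 46\right) + \frac{1}{25}\right) = 36 \cdot 4 - 125 \left(25 + \frac{1}{25}\right) = 144 - 3130 = -2986$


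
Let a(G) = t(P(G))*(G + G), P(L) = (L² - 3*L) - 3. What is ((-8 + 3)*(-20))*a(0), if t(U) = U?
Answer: 0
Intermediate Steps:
P(L) = -3 + L² - 3*L
a(G) = 2*G*(-3 + G² - 3*G) (a(G) = (-3 + G² - 3*G)*(G + G) = (-3 + G² - 3*G)*(2*G) = 2*G*(-3 + G² - 3*G))
((-8 + 3)*(-20))*a(0) = ((-8 + 3)*(-20))*(2*0*(-3 + 0² - 3*0)) = (-5*(-20))*(2*0*(-3 + 0 + 0)) = 100*(2*0*(-3)) = 100*0 = 0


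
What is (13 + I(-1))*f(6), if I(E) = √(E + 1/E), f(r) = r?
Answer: 78 + 6*I*√2 ≈ 78.0 + 8.4853*I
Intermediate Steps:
(13 + I(-1))*f(6) = (13 + √(-1 + 1/(-1)))*6 = (13 + √(-1 - 1))*6 = (13 + √(-2))*6 = (13 + I*√2)*6 = 78 + 6*I*√2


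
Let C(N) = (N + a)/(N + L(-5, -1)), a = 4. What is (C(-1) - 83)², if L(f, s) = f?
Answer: 27889/4 ≈ 6972.3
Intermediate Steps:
C(N) = (4 + N)/(-5 + N) (C(N) = (N + 4)/(N - 5) = (4 + N)/(-5 + N))
(C(-1) - 83)² = ((4 - 1)/(-5 - 1) - 83)² = (3/(-6) - 83)² = (-⅙*3 - 83)² = (-½ - 83)² = (-167/2)² = 27889/4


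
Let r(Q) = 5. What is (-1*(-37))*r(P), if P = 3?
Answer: 185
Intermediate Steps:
(-1*(-37))*r(P) = -1*(-37)*5 = 37*5 = 185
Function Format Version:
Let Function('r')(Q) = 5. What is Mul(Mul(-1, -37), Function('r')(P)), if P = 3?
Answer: 185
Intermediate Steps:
Mul(Mul(-1, -37), Function('r')(P)) = Mul(Mul(-1, -37), 5) = Mul(37, 5) = 185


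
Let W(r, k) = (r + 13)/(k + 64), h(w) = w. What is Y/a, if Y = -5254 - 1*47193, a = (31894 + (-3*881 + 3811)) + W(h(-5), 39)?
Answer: -5402041/3405394 ≈ -1.5863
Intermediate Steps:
W(r, k) = (13 + r)/(64 + k)
a = 3405394/103 (a = (31894 + (-3*881 + 3811)) + (13 - 5)/(64 + 39) = (31894 + (-2643 + 3811)) + 8/103 = (31894 + 1168) + (1/103)*8 = 33062 + 8/103 = 3405394/103 ≈ 33062.)
Y = -52447 (Y = -5254 - 47193 = -52447)
Y/a = -52447/3405394/103 = -52447*103/3405394 = -5402041/3405394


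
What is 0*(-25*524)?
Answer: 0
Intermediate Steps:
0*(-25*524) = 0*(-13100) = 0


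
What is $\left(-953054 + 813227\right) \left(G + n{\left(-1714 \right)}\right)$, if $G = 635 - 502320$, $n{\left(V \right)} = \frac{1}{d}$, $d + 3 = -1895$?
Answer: $\frac{133143008063337}{1898} \approx 7.0149 \cdot 10^{10}$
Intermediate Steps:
$d = -1898$ ($d = -3 - 1895 = -1898$)
$n{\left(V \right)} = - \frac{1}{1898}$ ($n{\left(V \right)} = \frac{1}{-1898} = - \frac{1}{1898}$)
$G = -501685$ ($G = 635 - 502320 = -501685$)
$\left(-953054 + 813227\right) \left(G + n{\left(-1714 \right)}\right) = \left(-953054 + 813227\right) \left(-501685 - \frac{1}{1898}\right) = \left(-139827\right) \left(- \frac{952198131}{1898}\right) = \frac{133143008063337}{1898}$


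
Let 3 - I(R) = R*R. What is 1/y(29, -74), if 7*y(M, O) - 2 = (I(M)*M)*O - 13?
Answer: 7/1798337 ≈ 3.8925e-6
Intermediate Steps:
I(R) = 3 - R² (I(R) = 3 - R*R = 3 - R²)
y(M, O) = -11/7 + M*O*(3 - M²)/7 (y(M, O) = 2/7 + (((3 - M²)*M)*O - 13)/7 = 2/7 + ((M*(3 - M²))*O - 13)/7 = 2/7 + (M*O*(3 - M²) - 13)/7 = 2/7 + (-13 + M*O*(3 - M²))/7 = 2/7 + (-13/7 + M*O*(3 - M²)/7) = -11/7 + M*O*(3 - M²)/7)
1/y(29, -74) = 1/(-11/7 - ⅐*29*(-74)*(-3 + 29²)) = 1/(-11/7 - ⅐*29*(-74)*(-3 + 841)) = 1/(-11/7 - ⅐*29*(-74)*838) = 1/(-11/7 + 1798348/7) = 1/(1798337/7) = 7/1798337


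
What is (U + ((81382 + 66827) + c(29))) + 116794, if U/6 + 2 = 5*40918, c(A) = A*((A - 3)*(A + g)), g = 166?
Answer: 1639561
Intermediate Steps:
c(A) = A*(-3 + A)*(166 + A) (c(A) = A*((A - 3)*(A + 166)) = A*((-3 + A)*(166 + A)) = A*(-3 + A)*(166 + A))
U = 1227528 (U = -12 + 6*(5*40918) = -12 + 6*204590 = -12 + 1227540 = 1227528)
(U + ((81382 + 66827) + c(29))) + 116794 = (1227528 + ((81382 + 66827) + 29*(-498 + 29**2 + 163*29))) + 116794 = (1227528 + (148209 + 29*(-498 + 841 + 4727))) + 116794 = (1227528 + (148209 + 29*5070)) + 116794 = (1227528 + (148209 + 147030)) + 116794 = (1227528 + 295239) + 116794 = 1522767 + 116794 = 1639561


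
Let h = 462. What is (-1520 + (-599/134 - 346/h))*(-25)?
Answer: 1180290775/30954 ≈ 38131.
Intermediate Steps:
(-1520 + (-599/134 - 346/h))*(-25) = (-1520 + (-599/134 - 346/462))*(-25) = (-1520 + (-599*1/134 - 346*1/462))*(-25) = (-1520 + (-599/134 - 173/231))*(-25) = (-1520 - 161551/30954)*(-25) = -47211631/30954*(-25) = 1180290775/30954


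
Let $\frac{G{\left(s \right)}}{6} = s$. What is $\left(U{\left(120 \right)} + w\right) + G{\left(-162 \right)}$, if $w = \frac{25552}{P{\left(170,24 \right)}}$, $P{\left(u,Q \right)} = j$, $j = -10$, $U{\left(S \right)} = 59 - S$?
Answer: $- \frac{17941}{5} \approx -3588.2$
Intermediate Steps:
$G{\left(s \right)} = 6 s$
$P{\left(u,Q \right)} = -10$
$w = - \frac{12776}{5}$ ($w = \frac{25552}{-10} = 25552 \left(- \frac{1}{10}\right) = - \frac{12776}{5} \approx -2555.2$)
$\left(U{\left(120 \right)} + w\right) + G{\left(-162 \right)} = \left(\left(59 - 120\right) - \frac{12776}{5}\right) + 6 \left(-162\right) = \left(\left(59 - 120\right) - \frac{12776}{5}\right) - 972 = \left(-61 - \frac{12776}{5}\right) - 972 = - \frac{13081}{5} - 972 = - \frac{17941}{5}$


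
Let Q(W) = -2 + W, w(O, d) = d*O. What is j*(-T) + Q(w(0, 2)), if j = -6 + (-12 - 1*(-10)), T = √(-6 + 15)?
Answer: 22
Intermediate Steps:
w(O, d) = O*d
T = 3 (T = √9 = 3)
j = -8 (j = -6 + (-12 + 10) = -6 - 2 = -8)
j*(-T) + Q(w(0, 2)) = -(-8)*3 + (-2 + 0*2) = -8*(-3) + (-2 + 0) = 24 - 2 = 22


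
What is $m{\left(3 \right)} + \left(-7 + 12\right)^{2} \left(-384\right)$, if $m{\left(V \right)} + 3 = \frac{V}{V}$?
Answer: $-9602$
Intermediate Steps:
$m{\left(V \right)} = -2$ ($m{\left(V \right)} = -3 + \frac{V}{V} = -3 + 1 = -2$)
$m{\left(3 \right)} + \left(-7 + 12\right)^{2} \left(-384\right) = -2 + \left(-7 + 12\right)^{2} \left(-384\right) = -2 + 5^{2} \left(-384\right) = -2 + 25 \left(-384\right) = -2 - 9600 = -9602$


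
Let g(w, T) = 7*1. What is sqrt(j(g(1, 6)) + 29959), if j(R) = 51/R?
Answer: 458*sqrt(7)/7 ≈ 173.11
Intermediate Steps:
g(w, T) = 7
sqrt(j(g(1, 6)) + 29959) = sqrt(51/7 + 29959) = sqrt(209764/7) = 458*sqrt(7)/7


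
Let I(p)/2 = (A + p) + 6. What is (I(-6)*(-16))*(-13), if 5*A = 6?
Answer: 2496/5 ≈ 499.20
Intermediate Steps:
A = 6/5 (A = (1/5)*6 = 6/5 ≈ 1.2000)
I(p) = 72/5 + 2*p (I(p) = 2*((6/5 + p) + 6) = 2*(36/5 + p) = 72/5 + 2*p)
(I(-6)*(-16))*(-13) = ((72/5 + 2*(-6))*(-16))*(-13) = ((72/5 - 12)*(-16))*(-13) = ((12/5)*(-16))*(-13) = -192/5*(-13) = 2496/5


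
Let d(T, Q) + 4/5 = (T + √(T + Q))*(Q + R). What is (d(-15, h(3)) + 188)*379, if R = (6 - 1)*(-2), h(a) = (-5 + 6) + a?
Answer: 525294/5 - 2274*I*√11 ≈ 1.0506e+5 - 7542.0*I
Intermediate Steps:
h(a) = 1 + a
R = -10 (R = 5*(-2) = -10)
d(T, Q) = -⅘ + (-10 + Q)*(T + √(Q + T)) (d(T, Q) = -⅘ + (T + √(T + Q))*(Q - 10) = -⅘ + (T + √(Q + T))*(-10 + Q) = -⅘ + (-10 + Q)*(T + √(Q + T)))
(d(-15, h(3)) + 188)*379 = ((-⅘ - 10*(-15) - 10*√((1 + 3) - 15) + (1 + 3)*(-15) + (1 + 3)*√((1 + 3) - 15)) + 188)*379 = ((-⅘ + 150 - 10*√(4 - 15) + 4*(-15) + 4*√(4 - 15)) + 188)*379 = ((-⅘ + 150 - 10*I*√11 - 60 + 4*√(-11)) + 188)*379 = ((-⅘ + 150 - 10*I*√11 - 60 + 4*(I*√11)) + 188)*379 = ((-⅘ + 150 - 10*I*√11 - 60 + 4*I*√11) + 188)*379 = ((446/5 - 6*I*√11) + 188)*379 = (1386/5 - 6*I*√11)*379 = 525294/5 - 2274*I*√11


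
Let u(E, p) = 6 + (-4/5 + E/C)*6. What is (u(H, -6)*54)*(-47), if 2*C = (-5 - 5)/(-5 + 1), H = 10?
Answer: -624348/5 ≈ -1.2487e+5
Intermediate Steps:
C = 5/4 (C = ((-5 - 5)/(-5 + 1))/2 = (-10/(-4))/2 = (-10*(-1/4))/2 = (1/2)*(5/2) = 5/4 ≈ 1.2500)
u(E, p) = 6/5 + 24*E/5 (u(E, p) = 6 + (-4/5 + E/(5/4))*6 = 6 + (-4*1/5 + E*(4/5))*6 = 6 + (-4/5 + 4*E/5)*6 = 6 + (-24/5 + 24*E/5) = 6/5 + 24*E/5)
(u(H, -6)*54)*(-47) = ((6/5 + (24/5)*10)*54)*(-47) = ((6/5 + 48)*54)*(-47) = ((246/5)*54)*(-47) = (13284/5)*(-47) = -624348/5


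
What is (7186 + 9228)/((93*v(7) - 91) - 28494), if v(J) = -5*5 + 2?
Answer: -8207/15362 ≈ -0.53424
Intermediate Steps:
v(J) = -23 (v(J) = -25 + 2 = -23)
(7186 + 9228)/((93*v(7) - 91) - 28494) = (7186 + 9228)/((93*(-23) - 91) - 28494) = 16414/((-2139 - 91) - 28494) = 16414/(-2230 - 28494) = 16414/(-30724) = 16414*(-1/30724) = -8207/15362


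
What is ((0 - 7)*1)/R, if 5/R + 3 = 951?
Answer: -6636/5 ≈ -1327.2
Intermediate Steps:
R = 5/948 (R = 5/(-3 + 951) = 5/948 ≈ 0.0052743)
((0 - 7)*1)/R = ((0 - 7)*1)/(5/948) = -7*1*(948/5) = -7*948/5 = -6636/5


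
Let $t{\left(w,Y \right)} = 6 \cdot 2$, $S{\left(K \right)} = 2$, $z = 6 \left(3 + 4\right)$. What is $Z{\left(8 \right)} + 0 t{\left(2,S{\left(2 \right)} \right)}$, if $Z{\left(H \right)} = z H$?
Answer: $336$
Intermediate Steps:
$z = 42$ ($z = 6 \cdot 7 = 42$)
$t{\left(w,Y \right)} = 12$
$Z{\left(H \right)} = 42 H$
$Z{\left(8 \right)} + 0 t{\left(2,S{\left(2 \right)} \right)} = 42 \cdot 8 + 0 \cdot 12 = 336 + 0 = 336$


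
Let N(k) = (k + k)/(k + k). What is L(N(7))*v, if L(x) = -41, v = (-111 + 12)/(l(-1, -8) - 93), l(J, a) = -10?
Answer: -4059/103 ≈ -39.408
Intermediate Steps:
N(k) = 1 (N(k) = (2*k)/((2*k)) = (2*k)*(1/(2*k)) = 1)
v = 99/103 (v = (-111 + 12)/(-10 - 93) = -99/(-103) = -99*(-1/103) = 99/103 ≈ 0.96117)
L(N(7))*v = -41*99/103 = -4059/103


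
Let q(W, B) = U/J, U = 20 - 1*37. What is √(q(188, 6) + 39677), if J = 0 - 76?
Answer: √57293911/38 ≈ 199.19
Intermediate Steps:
U = -17 (U = 20 - 37 = -17)
J = -76
q(W, B) = 17/76 (q(W, B) = -17/(-76) = -17*(-1/76) = 17/76)
√(q(188, 6) + 39677) = √(17/76 + 39677) = √(3015469/76) = √57293911/38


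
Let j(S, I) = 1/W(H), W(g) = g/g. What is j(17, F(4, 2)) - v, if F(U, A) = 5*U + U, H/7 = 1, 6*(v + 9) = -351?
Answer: 137/2 ≈ 68.500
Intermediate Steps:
v = -135/2 (v = -9 + (⅙)*(-351) = -9 - 117/2 = -135/2 ≈ -67.500)
H = 7 (H = 7*1 = 7)
W(g) = 1
F(U, A) = 6*U
j(S, I) = 1 (j(S, I) = 1/1 = 1)
j(17, F(4, 2)) - v = 1 - 1*(-135/2) = 1 + 135/2 = 137/2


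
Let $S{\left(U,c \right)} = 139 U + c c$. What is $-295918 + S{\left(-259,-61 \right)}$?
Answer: $-328198$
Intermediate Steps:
$S{\left(U,c \right)} = c^{2} + 139 U$ ($S{\left(U,c \right)} = 139 U + c^{2} = c^{2} + 139 U$)
$-295918 + S{\left(-259,-61 \right)} = -295918 + \left(\left(-61\right)^{2} + 139 \left(-259\right)\right) = -295918 + \left(3721 - 36001\right) = -295918 - 32280 = -328198$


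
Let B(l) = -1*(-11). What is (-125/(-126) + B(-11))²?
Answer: 2283121/15876 ≈ 143.81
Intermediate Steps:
B(l) = 11
(-125/(-126) + B(-11))² = (-125/(-126) + 11)² = (-125*(-1/126) + 11)² = (125/126 + 11)² = (1511/126)² = 2283121/15876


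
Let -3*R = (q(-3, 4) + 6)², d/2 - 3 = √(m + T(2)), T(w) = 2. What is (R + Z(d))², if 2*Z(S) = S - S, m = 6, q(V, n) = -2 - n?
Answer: 0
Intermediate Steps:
d = 6 + 4*√2 (d = 6 + 2*√(6 + 2) = 6 + 2*√8 = 6 + 2*(2*√2) = 6 + 4*√2 ≈ 11.657)
R = 0 (R = -((-2 - 1*4) + 6)²/3 = -((-2 - 4) + 6)²/3 = -(-6 + 6)²/3 = -⅓*0² = -⅓*0 = 0)
Z(S) = 0 (Z(S) = (S - S)/2 = (½)*0 = 0)
(R + Z(d))² = (0 + 0)² = 0² = 0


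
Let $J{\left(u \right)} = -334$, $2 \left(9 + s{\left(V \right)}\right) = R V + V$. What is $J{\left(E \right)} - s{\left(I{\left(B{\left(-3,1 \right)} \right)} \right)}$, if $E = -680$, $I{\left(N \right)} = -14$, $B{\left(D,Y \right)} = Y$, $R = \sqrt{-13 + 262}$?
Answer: $-318 + 7 \sqrt{249} \approx -207.54$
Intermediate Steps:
$R = \sqrt{249} \approx 15.78$
$s{\left(V \right)} = -9 + \frac{V}{2} + \frac{V \sqrt{249}}{2}$ ($s{\left(V \right)} = -9 + \frac{\sqrt{249} V + V}{2} = -9 + \frac{V \sqrt{249} + V}{2} = -9 + \frac{V + V \sqrt{249}}{2} = -9 + \left(\frac{V}{2} + \frac{V \sqrt{249}}{2}\right) = -9 + \frac{V}{2} + \frac{V \sqrt{249}}{2}$)
$J{\left(E \right)} - s{\left(I{\left(B{\left(-3,1 \right)} \right)} \right)} = -334 - \left(-9 + \frac{1}{2} \left(-14\right) + \frac{1}{2} \left(-14\right) \sqrt{249}\right) = -334 - \left(-9 - 7 - 7 \sqrt{249}\right) = -334 - \left(-16 - 7 \sqrt{249}\right) = -334 + \left(16 + 7 \sqrt{249}\right) = -318 + 7 \sqrt{249}$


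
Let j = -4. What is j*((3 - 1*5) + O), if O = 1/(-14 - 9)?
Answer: 188/23 ≈ 8.1739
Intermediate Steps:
O = -1/23 (O = 1/(-23) = -1/23 ≈ -0.043478)
j*((3 - 1*5) + O) = -4*((3 - 1*5) - 1/23) = -4*((3 - 5) - 1/23) = -4*(-2 - 1/23) = -4*(-47/23) = 188/23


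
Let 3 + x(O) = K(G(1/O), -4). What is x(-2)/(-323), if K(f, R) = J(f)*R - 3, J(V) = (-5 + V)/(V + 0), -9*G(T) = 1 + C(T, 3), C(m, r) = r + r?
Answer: 250/2261 ≈ 0.11057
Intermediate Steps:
C(m, r) = 2*r
G(T) = -7/9 (G(T) = -(1 + 2*3)/9 = -(1 + 6)/9 = -⅑*7 = -7/9)
J(V) = (-5 + V)/V
K(f, R) = -3 + R*(-5 + f)/f (K(f, R) = ((-5 + f)/f)*R - 3 = R*(-5 + f)/f - 3 = -3 + R*(-5 + f)/f)
x(O) = -250/7 (x(O) = -3 + (-3 - 4 - 5*(-4)/(-7/9)) = -3 + (-3 - 4 - 5*(-4)*(-9/7)) = -3 + (-3 - 4 - 180/7) = -3 - 229/7 = -250/7)
x(-2)/(-323) = -250/7/(-323) = -250/7*(-1/323) = 250/2261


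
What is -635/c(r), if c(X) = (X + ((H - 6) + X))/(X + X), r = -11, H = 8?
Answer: -1397/2 ≈ -698.50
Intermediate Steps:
c(X) = (2 + 2*X)/(2*X) (c(X) = (X + ((8 - 6) + X))/(X + X) = (X + (2 + X))/((2*X)) = (2 + 2*X)*(1/(2*X)) = (2 + 2*X)/(2*X))
-635/c(r) = -635*(-11/(1 - 11)) = -635/((-1/11*(-10))) = -635/10/11 = -635*11/10 = -1397/2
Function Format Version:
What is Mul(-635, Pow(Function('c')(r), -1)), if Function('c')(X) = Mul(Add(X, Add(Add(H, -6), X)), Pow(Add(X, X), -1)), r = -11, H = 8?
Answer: Rational(-1397, 2) ≈ -698.50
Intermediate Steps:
Function('c')(X) = Mul(Rational(1, 2), Pow(X, -1), Add(2, Mul(2, X))) (Function('c')(X) = Mul(Add(X, Add(Add(8, -6), X)), Pow(Add(X, X), -1)) = Mul(Add(X, Add(2, X)), Pow(Mul(2, X), -1)) = Mul(Add(2, Mul(2, X)), Mul(Rational(1, 2), Pow(X, -1))) = Mul(Rational(1, 2), Pow(X, -1), Add(2, Mul(2, X))))
Mul(-635, Pow(Function('c')(r), -1)) = Mul(-635, Pow(Mul(Pow(-11, -1), Add(1, -11)), -1)) = Mul(-635, Pow(Mul(Rational(-1, 11), -10), -1)) = Mul(-635, Pow(Rational(10, 11), -1)) = Mul(-635, Rational(11, 10)) = Rational(-1397, 2)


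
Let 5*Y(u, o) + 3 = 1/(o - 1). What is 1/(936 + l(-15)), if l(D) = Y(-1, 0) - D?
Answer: 5/4751 ≈ 0.0010524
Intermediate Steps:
Y(u, o) = -3/5 + 1/(5*(-1 + o)) (Y(u, o) = -3/5 + 1/(5*(o - 1)) = -3/5 + 1/(5*(-1 + o)))
l(D) = -4/5 - D (l(D) = (4 - 3*0)/(5*(-1 + 0)) - D = (1/5)*(4 + 0)/(-1) - D = (1/5)*(-1)*4 - D = -4/5 - D)
1/(936 + l(-15)) = 1/(936 + (-4/5 - 1*(-15))) = 1/(936 + (-4/5 + 15)) = 1/(936 + 71/5) = 1/(4751/5) = 5/4751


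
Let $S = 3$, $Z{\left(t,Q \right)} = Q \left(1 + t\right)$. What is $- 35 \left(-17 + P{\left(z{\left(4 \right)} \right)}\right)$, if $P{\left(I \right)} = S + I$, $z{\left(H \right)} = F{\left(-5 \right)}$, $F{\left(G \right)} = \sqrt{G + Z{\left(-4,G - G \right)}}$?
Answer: $490 - 35 i \sqrt{5} \approx 490.0 - 78.262 i$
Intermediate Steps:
$F{\left(G \right)} = \sqrt{G}$ ($F{\left(G \right)} = \sqrt{G + \left(G - G\right) \left(1 - 4\right)} = \sqrt{G + 0 \left(-3\right)} = \sqrt{G + 0} = \sqrt{G}$)
$z{\left(H \right)} = i \sqrt{5}$ ($z{\left(H \right)} = \sqrt{-5} = i \sqrt{5}$)
$P{\left(I \right)} = 3 + I$
$- 35 \left(-17 + P{\left(z{\left(4 \right)} \right)}\right) = - 35 \left(-17 + \left(3 + i \sqrt{5}\right)\right) = - 35 \left(-14 + i \sqrt{5}\right) = 490 - 35 i \sqrt{5}$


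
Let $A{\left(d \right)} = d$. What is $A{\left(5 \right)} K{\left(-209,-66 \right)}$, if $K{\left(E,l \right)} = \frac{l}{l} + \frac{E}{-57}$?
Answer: $\frac{70}{3} \approx 23.333$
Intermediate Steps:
$K{\left(E,l \right)} = 1 - \frac{E}{57}$ ($K{\left(E,l \right)} = 1 + E \left(- \frac{1}{57}\right) = 1 - \frac{E}{57}$)
$A{\left(5 \right)} K{\left(-209,-66 \right)} = 5 \left(1 - - \frac{11}{3}\right) = 5 \left(1 + \frac{11}{3}\right) = 5 \cdot \frac{14}{3} = \frac{70}{3}$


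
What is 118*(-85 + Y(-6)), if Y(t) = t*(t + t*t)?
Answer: -31270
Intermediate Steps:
Y(t) = t*(t + t**2)
118*(-85 + Y(-6)) = 118*(-85 + (-6)**2*(1 - 6)) = 118*(-85 + 36*(-5)) = 118*(-85 - 180) = 118*(-265) = -31270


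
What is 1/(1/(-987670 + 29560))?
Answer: -958110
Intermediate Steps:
1/(1/(-987670 + 29560)) = 1/(1/(-958110)) = 1/(-1/958110) = -958110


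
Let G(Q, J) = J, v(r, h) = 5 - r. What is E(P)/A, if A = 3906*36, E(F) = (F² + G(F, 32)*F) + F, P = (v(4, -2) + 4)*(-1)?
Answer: -5/5022 ≈ -0.00099562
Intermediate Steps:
P = -5 (P = ((5 - 1*4) + 4)*(-1) = ((5 - 4) + 4)*(-1) = (1 + 4)*(-1) = 5*(-1) = -5)
E(F) = F² + 33*F (E(F) = (F² + 32*F) + F = F² + 33*F)
A = 140616
E(P)/A = -5*(33 - 5)/140616 = -5*28*(1/140616) = -140*1/140616 = -5/5022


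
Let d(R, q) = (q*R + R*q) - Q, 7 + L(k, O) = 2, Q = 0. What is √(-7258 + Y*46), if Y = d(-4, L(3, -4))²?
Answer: √66342 ≈ 257.57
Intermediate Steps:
L(k, O) = -5 (L(k, O) = -7 + 2 = -5)
d(R, q) = 2*R*q (d(R, q) = (q*R + R*q) - 1*0 = (R*q + R*q) + 0 = 2*R*q + 0 = 2*R*q)
Y = 1600 (Y = (2*(-4)*(-5))² = 40² = 1600)
√(-7258 + Y*46) = √(-7258 + 1600*46) = √(-7258 + 73600) = √66342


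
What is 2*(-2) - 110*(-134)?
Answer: 14736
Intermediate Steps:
2*(-2) - 110*(-134) = -4 + 14740 = 14736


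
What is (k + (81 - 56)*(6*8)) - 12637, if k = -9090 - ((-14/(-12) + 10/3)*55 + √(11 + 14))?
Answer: -41559/2 ≈ -20780.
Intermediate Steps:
k = -18685/2 (k = -9090 - ((-14*(-1/12) + 10*(⅓))*55 + √25) = -9090 - ((7/6 + 10/3)*55 + 5) = -9090 - ((9/2)*55 + 5) = -9090 - (495/2 + 5) = -9090 - 1*505/2 = -9090 - 505/2 = -18685/2 ≈ -9342.5)
(k + (81 - 56)*(6*8)) - 12637 = (-18685/2 + (81 - 56)*(6*8)) - 12637 = (-18685/2 + 25*48) - 12637 = (-18685/2 + 1200) - 12637 = -16285/2 - 12637 = -41559/2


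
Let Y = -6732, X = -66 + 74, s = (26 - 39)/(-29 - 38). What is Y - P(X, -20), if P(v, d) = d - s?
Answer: -449691/67 ≈ -6711.8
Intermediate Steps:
s = 13/67 (s = -13/(-67) = -13*(-1/67) = 13/67 ≈ 0.19403)
X = 8
P(v, d) = -13/67 + d (P(v, d) = d - 1*13/67 = d - 13/67 = -13/67 + d)
Y - P(X, -20) = -6732 - (-13/67 - 20) = -6732 - 1*(-1353/67) = -6732 + 1353/67 = -449691/67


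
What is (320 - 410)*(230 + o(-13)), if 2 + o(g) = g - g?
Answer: -20520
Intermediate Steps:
o(g) = -2 (o(g) = -2 + (g - g) = -2 + 0 = -2)
(320 - 410)*(230 + o(-13)) = (320 - 410)*(230 - 2) = -90*228 = -20520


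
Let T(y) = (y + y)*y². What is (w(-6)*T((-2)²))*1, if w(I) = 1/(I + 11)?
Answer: 128/5 ≈ 25.600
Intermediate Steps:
w(I) = 1/(11 + I)
T(y) = 2*y³ (T(y) = (2*y)*y² = 2*y³)
(w(-6)*T((-2)²))*1 = ((2*((-2)²)³)/(11 - 6))*1 = ((2*4³)/5)*1 = ((2*64)/5)*1 = ((⅕)*128)*1 = (128/5)*1 = 128/5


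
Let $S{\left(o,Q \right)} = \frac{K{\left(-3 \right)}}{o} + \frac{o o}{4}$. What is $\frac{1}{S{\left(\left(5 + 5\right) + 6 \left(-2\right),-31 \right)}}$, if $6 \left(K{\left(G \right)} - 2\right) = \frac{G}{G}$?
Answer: $-12$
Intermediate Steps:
$K{\left(G \right)} = \frac{13}{6}$ ($K{\left(G \right)} = 2 + \frac{G \frac{1}{G}}{6} = 2 + \frac{1}{6} \cdot 1 = 2 + \frac{1}{6} = \frac{13}{6}$)
$S{\left(o,Q \right)} = \frac{o^{2}}{4} + \frac{13}{6 o}$ ($S{\left(o,Q \right)} = \frac{13}{6 o} + \frac{o o}{4} = \frac{13}{6 o} + o^{2} \cdot \frac{1}{4} = \frac{13}{6 o} + \frac{o^{2}}{4} = \frac{o^{2}}{4} + \frac{13}{6 o}$)
$\frac{1}{S{\left(\left(5 + 5\right) + 6 \left(-2\right),-31 \right)}} = \frac{1}{\frac{1}{12} \frac{1}{\left(5 + 5\right) + 6 \left(-2\right)} \left(26 + 3 \left(\left(5 + 5\right) + 6 \left(-2\right)\right)^{3}\right)} = \frac{1}{\frac{1}{12} \frac{1}{10 - 12} \left(26 + 3 \left(10 - 12\right)^{3}\right)} = \frac{1}{\frac{1}{12} \frac{1}{-2} \left(26 + 3 \left(-2\right)^{3}\right)} = \frac{1}{\frac{1}{12} \left(- \frac{1}{2}\right) \left(26 + 3 \left(-8\right)\right)} = \frac{1}{\frac{1}{12} \left(- \frac{1}{2}\right) \left(26 - 24\right)} = \frac{1}{\frac{1}{12} \left(- \frac{1}{2}\right) 2} = \frac{1}{- \frac{1}{12}} = -12$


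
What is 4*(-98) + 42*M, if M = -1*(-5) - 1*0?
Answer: -182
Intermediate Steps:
M = 5 (M = 5 + 0 = 5)
4*(-98) + 42*M = 4*(-98) + 42*5 = -392 + 210 = -182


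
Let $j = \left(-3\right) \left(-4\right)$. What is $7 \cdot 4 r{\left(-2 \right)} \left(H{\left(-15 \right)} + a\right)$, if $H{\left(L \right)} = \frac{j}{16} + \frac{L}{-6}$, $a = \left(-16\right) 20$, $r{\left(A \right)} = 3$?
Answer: $-26607$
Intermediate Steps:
$a = -320$
$j = 12$
$H{\left(L \right)} = \frac{3}{4} - \frac{L}{6}$ ($H{\left(L \right)} = \frac{12}{16} + \frac{L}{-6} = 12 \cdot \frac{1}{16} + L \left(- \frac{1}{6}\right) = \frac{3}{4} - \frac{L}{6}$)
$7 \cdot 4 r{\left(-2 \right)} \left(H{\left(-15 \right)} + a\right) = 7 \cdot 4 \cdot 3 \left(\left(\frac{3}{4} - - \frac{5}{2}\right) - 320\right) = 28 \cdot 3 \left(\left(\frac{3}{4} + \frac{5}{2}\right) - 320\right) = 84 \left(\frac{13}{4} - 320\right) = 84 \left(- \frac{1267}{4}\right) = -26607$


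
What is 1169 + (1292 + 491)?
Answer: 2952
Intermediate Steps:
1169 + (1292 + 491) = 1169 + 1783 = 2952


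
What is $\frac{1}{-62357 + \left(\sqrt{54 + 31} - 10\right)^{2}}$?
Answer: $- \frac{15543}{966330896} + \frac{5 \sqrt{85}}{966330896} \approx -1.6037 \cdot 10^{-5}$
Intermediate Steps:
$\frac{1}{-62357 + \left(\sqrt{54 + 31} - 10\right)^{2}} = \frac{1}{-62357 + \left(\sqrt{85} - 10\right)^{2}} = \frac{1}{-62357 + \left(-10 + \sqrt{85}\right)^{2}}$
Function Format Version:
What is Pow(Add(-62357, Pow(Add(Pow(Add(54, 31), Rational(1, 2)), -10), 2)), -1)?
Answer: Add(Rational(-15543, 966330896), Mul(Rational(5, 966330896), Pow(85, Rational(1, 2)))) ≈ -1.6037e-5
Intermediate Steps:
Pow(Add(-62357, Pow(Add(Pow(Add(54, 31), Rational(1, 2)), -10), 2)), -1) = Pow(Add(-62357, Pow(Add(Pow(85, Rational(1, 2)), -10), 2)), -1) = Pow(Add(-62357, Pow(Add(-10, Pow(85, Rational(1, 2))), 2)), -1)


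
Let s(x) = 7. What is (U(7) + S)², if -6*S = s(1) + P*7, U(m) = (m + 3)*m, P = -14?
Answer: 261121/36 ≈ 7253.4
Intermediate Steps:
U(m) = m*(3 + m) (U(m) = (3 + m)*m = m*(3 + m))
S = 91/6 (S = -(7 - 14*7)/6 = -(7 - 98)/6 = -⅙*(-91) = 91/6 ≈ 15.167)
(U(7) + S)² = (7*(3 + 7) + 91/6)² = (7*10 + 91/6)² = (70 + 91/6)² = (511/6)² = 261121/36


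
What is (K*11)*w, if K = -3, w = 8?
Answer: -264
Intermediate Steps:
(K*11)*w = -3*11*8 = -33*8 = -264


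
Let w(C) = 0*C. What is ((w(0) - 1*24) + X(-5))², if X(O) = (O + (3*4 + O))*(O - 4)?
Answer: 1764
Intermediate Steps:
w(C) = 0
X(O) = (-4 + O)*(12 + 2*O) (X(O) = (O + (12 + O))*(-4 + O) = (12 + 2*O)*(-4 + O) = (-4 + O)*(12 + 2*O))
((w(0) - 1*24) + X(-5))² = ((0 - 1*24) + (-48 + 2*(-5)² + 4*(-5)))² = ((0 - 24) + (-48 + 2*25 - 20))² = (-24 + (-48 + 50 - 20))² = (-24 - 18)² = (-42)² = 1764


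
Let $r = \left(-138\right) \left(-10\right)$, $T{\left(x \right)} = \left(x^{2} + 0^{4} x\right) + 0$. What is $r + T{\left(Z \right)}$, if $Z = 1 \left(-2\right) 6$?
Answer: $1524$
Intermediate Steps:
$Z = -12$ ($Z = \left(-2\right) 6 = -12$)
$T{\left(x \right)} = x^{2}$ ($T{\left(x \right)} = \left(x^{2} + 0 x\right) + 0 = \left(x^{2} + 0\right) + 0 = x^{2} + 0 = x^{2}$)
$r = 1380$
$r + T{\left(Z \right)} = 1380 + \left(-12\right)^{2} = 1380 + 144 = 1524$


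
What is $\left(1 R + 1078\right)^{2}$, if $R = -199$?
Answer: $772641$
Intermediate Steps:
$\left(1 R + 1078\right)^{2} = \left(1 \left(-199\right) + 1078\right)^{2} = \left(-199 + 1078\right)^{2} = 879^{2} = 772641$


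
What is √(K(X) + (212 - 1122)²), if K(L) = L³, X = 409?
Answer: √69246029 ≈ 8321.4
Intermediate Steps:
√(K(X) + (212 - 1122)²) = √(409³ + (212 - 1122)²) = √(68417929 + (-910)²) = √(68417929 + 828100) = √69246029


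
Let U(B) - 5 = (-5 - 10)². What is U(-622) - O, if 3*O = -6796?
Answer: 7486/3 ≈ 2495.3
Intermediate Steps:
O = -6796/3 (O = (⅓)*(-6796) = -6796/3 ≈ -2265.3)
U(B) = 230 (U(B) = 5 + (-5 - 10)² = 5 + (-15)² = 5 + 225 = 230)
U(-622) - O = 230 - 1*(-6796/3) = 230 + 6796/3 = 7486/3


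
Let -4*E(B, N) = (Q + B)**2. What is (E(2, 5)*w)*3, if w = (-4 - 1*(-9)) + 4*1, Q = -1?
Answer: -27/4 ≈ -6.7500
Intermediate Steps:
E(B, N) = -(-1 + B)**2/4
w = 9 (w = (-4 + 9) + 4 = 5 + 4 = 9)
(E(2, 5)*w)*3 = (-(-1 + 2)**2/4*9)*3 = (-1/4*1**2*9)*3 = (-1/4*1*9)*3 = -1/4*9*3 = -9/4*3 = -27/4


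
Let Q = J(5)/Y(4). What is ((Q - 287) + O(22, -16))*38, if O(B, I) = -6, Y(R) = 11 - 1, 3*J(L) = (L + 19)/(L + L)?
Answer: -278274/25 ≈ -11131.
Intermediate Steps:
J(L) = (19 + L)/(6*L) (J(L) = ((L + 19)/(L + L))/3 = ((19 + L)/((2*L)))/3 = ((19 + L)*(1/(2*L)))/3 = ((19 + L)/(2*L))/3 = (19 + L)/(6*L))
Y(R) = 10
Q = 2/25 (Q = ((⅙)*(19 + 5)/5)/10 = ((⅙)*(⅕)*24)*(⅒) = (⅘)*(⅒) = 2/25 ≈ 0.080000)
((Q - 287) + O(22, -16))*38 = ((2/25 - 287) - 6)*38 = (-7173/25 - 6)*38 = -7323/25*38 = -278274/25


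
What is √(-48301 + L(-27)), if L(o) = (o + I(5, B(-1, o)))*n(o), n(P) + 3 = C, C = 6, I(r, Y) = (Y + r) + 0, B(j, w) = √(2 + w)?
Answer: √(-48367 + 15*I) ≈ 0.0341 + 219.93*I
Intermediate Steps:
I(r, Y) = Y + r
n(P) = 3 (n(P) = -3 + 6 = 3)
L(o) = 15 + 3*o + 3*√(2 + o) (L(o) = (o + (√(2 + o) + 5))*3 = (o + (5 + √(2 + o)))*3 = (5 + o + √(2 + o))*3 = 15 + 3*o + 3*√(2 + o))
√(-48301 + L(-27)) = √(-48301 + (15 + 3*(-27) + 3*√(2 - 27))) = √(-48301 + (15 - 81 + 3*√(-25))) = √(-48301 + (15 - 81 + 3*(5*I))) = √(-48301 + (15 - 81 + 15*I)) = √(-48301 + (-66 + 15*I)) = √(-48367 + 15*I)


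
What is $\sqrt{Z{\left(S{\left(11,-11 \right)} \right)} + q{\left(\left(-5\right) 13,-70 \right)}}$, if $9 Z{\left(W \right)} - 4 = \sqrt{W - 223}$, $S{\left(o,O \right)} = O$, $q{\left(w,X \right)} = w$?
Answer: $\frac{\sqrt{-581 + 3 i \sqrt{26}}}{3} \approx 0.10576 + 8.0353 i$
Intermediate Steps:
$Z{\left(W \right)} = \frac{4}{9} + \frac{\sqrt{-223 + W}}{9}$ ($Z{\left(W \right)} = \frac{4}{9} + \frac{\sqrt{W - 223}}{9} = \frac{4}{9} + \frac{\sqrt{-223 + W}}{9}$)
$\sqrt{Z{\left(S{\left(11,-11 \right)} \right)} + q{\left(\left(-5\right) 13,-70 \right)}} = \sqrt{\left(\frac{4}{9} + \frac{\sqrt{-223 - 11}}{9}\right) - 65} = \sqrt{\left(\frac{4}{9} + \frac{\sqrt{-234}}{9}\right) - 65} = \sqrt{\left(\frac{4}{9} + \frac{3 i \sqrt{26}}{9}\right) - 65} = \sqrt{\left(\frac{4}{9} + \frac{i \sqrt{26}}{3}\right) - 65} = \sqrt{- \frac{581}{9} + \frac{i \sqrt{26}}{3}}$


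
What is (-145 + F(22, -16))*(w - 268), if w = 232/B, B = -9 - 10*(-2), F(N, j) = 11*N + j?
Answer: -219996/11 ≈ -20000.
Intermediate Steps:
F(N, j) = j + 11*N
B = 11 (B = -9 + 20 = 11)
w = 232/11 ≈ 21.091
(-145 + F(22, -16))*(w - 268) = (-145 + (-16 + 11*22))*(232/11 - 268) = (-145 + (-16 + 242))*(-2716/11) = (-145 + 226)*(-2716/11) = 81*(-2716/11) = -219996/11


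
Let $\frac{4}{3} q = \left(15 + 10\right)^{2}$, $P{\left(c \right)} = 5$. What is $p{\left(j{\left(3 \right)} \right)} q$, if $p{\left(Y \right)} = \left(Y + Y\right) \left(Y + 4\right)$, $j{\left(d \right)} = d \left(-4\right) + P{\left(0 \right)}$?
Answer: $\frac{39375}{2} \approx 19688.0$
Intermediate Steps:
$j{\left(d \right)} = 5 - 4 d$ ($j{\left(d \right)} = d \left(-4\right) + 5 = - 4 d + 5 = 5 - 4 d$)
$q = \frac{1875}{4}$ ($q = \frac{3 \left(15 + 10\right)^{2}}{4} = \frac{3 \cdot 25^{2}}{4} = \frac{3}{4} \cdot 625 = \frac{1875}{4} \approx 468.75$)
$p{\left(Y \right)} = 2 Y \left(4 + Y\right)$
$p{\left(j{\left(3 \right)} \right)} q = 2 \left(5 - 12\right) \left(4 + \left(5 - 12\right)\right) \frac{1875}{4} = 2 \left(-7\right) \left(4 - 7\right) \frac{1875}{4} = 2 \left(-7\right) \left(-3\right) \frac{1875}{4} = 42 \cdot \frac{1875}{4} = \frac{39375}{2}$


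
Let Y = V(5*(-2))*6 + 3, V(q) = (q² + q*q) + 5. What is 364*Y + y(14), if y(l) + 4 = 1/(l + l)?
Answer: 12566625/28 ≈ 4.4881e+5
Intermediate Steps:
V(q) = 5 + 2*q² (V(q) = (q² + q²) + 5 = 2*q² + 5 = 5 + 2*q²)
Y = 1233 (Y = (5 + 2*(5*(-2))²)*6 + 3 = (5 + 2*(-10)²)*6 + 3 = (5 + 2*100)*6 + 3 = (5 + 200)*6 + 3 = 205*6 + 3 = 1230 + 3 = 1233)
y(l) = -4 + 1/(2*l) (y(l) = -4 + 1/(l + l) = -4 + 1/(2*l))
364*Y + y(14) = 364*1233 + (-4 + (½)/14) = 448812 + (-4 + (½)*(1/14)) = 448812 + (-4 + 1/28) = 448812 - 111/28 = 12566625/28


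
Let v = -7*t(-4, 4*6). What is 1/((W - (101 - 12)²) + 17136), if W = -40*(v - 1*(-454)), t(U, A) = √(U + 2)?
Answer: -1789/16033965 - 56*I*√2/16033965 ≈ -0.00011158 - 4.9393e-6*I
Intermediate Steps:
t(U, A) = √(2 + U)
v = -7*I*√2 (v = -7*√(2 - 4) = -7*I*√2 ≈ -9.8995*I)
W = -18160 + 280*I*√2 (W = -40*(-7*I*√2 - 1*(-454)) = -40*(-7*I*√2 + 454) = -40*(454 - 7*I*√2) = -18160 + 280*I*√2 ≈ -18160.0 + 395.98*I)
1/((W - (101 - 12)²) + 17136) = 1/(((-18160 + 280*I*√2) - (101 - 12)²) + 17136) = 1/(((-18160 + 280*I*√2) - 1*89²) + 17136) = 1/(((-18160 + 280*I*√2) - 1*7921) + 17136) = 1/(((-18160 + 280*I*√2) - 7921) + 17136) = 1/((-26081 + 280*I*√2) + 17136) = 1/(-8945 + 280*I*√2)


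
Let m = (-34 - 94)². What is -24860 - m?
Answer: -41244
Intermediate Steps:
m = 16384 (m = (-128)² = 16384)
-24860 - m = -24860 - 1*16384 = -24860 - 16384 = -41244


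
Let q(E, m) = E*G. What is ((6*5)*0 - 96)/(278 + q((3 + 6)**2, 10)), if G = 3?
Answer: -96/521 ≈ -0.18426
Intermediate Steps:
q(E, m) = 3*E (q(E, m) = E*3 = 3*E)
((6*5)*0 - 96)/(278 + q((3 + 6)**2, 10)) = ((6*5)*0 - 96)/(278 + 3*(3 + 6)**2) = (30*0 - 96)/(278 + 3*9**2) = (0 - 96)/(278 + 3*81) = -96/(278 + 243) = -96/521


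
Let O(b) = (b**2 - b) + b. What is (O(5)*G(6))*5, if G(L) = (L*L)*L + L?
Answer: 27750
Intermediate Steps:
G(L) = L + L**3 (G(L) = L**2*L + L = L**3 + L = L + L**3)
O(b) = b**2
(O(5)*G(6))*5 = (5**2*(6 + 6**3))*5 = (25*(6 + 216))*5 = (25*222)*5 = 5550*5 = 27750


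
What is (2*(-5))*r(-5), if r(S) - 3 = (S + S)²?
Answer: -1030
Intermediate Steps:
r(S) = 3 + 4*S² (r(S) = 3 + (S + S)² = 3 + (2*S)² = 3 + 4*S²)
(2*(-5))*r(-5) = (2*(-5))*(3 + 4*(-5)²) = -10*(3 + 4*25) = -10*(3 + 100) = -10*103 = -1030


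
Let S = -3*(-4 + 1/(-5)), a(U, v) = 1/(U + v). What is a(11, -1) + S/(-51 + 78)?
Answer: 17/30 ≈ 0.56667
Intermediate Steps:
S = 63/5 (S = -3*(-4 - ⅕) = -3*(-21/5) = 63/5 ≈ 12.600)
a(11, -1) + S/(-51 + 78) = 1/(11 - 1) + (63/5)/(-51 + 78) = 1/10 + (63/5)/27 = ⅒ + (1/27)*(63/5) = ⅒ + 7/15 = 17/30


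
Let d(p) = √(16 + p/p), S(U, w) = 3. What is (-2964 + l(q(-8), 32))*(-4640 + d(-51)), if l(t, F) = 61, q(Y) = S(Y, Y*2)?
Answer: 13469920 - 2903*√17 ≈ 1.3458e+7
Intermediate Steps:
q(Y) = 3
d(p) = √17 (d(p) = √(16 + 1) = √17)
(-2964 + l(q(-8), 32))*(-4640 + d(-51)) = (-2964 + 61)*(-4640 + √17) = -2903*(-4640 + √17) = 13469920 - 2903*√17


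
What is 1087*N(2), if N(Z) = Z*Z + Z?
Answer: 6522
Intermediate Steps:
N(Z) = Z + Z² (N(Z) = Z² + Z = Z + Z²)
1087*N(2) = 1087*(2*(1 + 2)) = 1087*(2*3) = 1087*6 = 6522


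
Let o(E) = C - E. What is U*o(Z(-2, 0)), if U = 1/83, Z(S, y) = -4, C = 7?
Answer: 11/83 ≈ 0.13253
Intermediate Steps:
o(E) = 7 - E
U = 1/83 ≈ 0.012048
U*o(Z(-2, 0)) = (7 - 1*(-4))/83 = (7 + 4)/83 = (1/83)*11 = 11/83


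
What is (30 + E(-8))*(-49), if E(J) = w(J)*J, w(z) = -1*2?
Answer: -2254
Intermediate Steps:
w(z) = -2
E(J) = -2*J
(30 + E(-8))*(-49) = (30 - 2*(-8))*(-49) = (30 + 16)*(-49) = 46*(-49) = -2254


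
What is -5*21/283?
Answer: -105/283 ≈ -0.37102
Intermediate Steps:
-5*21/283 = -105*1/283 = -105/283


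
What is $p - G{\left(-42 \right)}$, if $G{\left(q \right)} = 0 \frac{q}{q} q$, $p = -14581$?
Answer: $-14581$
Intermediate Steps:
$G{\left(q \right)} = 0$ ($G{\left(q \right)} = 0 \cdot 1 q = 0 q = 0$)
$p - G{\left(-42 \right)} = -14581 - 0 = -14581 + 0 = -14581$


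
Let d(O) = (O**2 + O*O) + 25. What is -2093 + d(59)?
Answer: 4894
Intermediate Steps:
d(O) = 25 + 2*O**2 (d(O) = (O**2 + O**2) + 25 = 2*O**2 + 25 = 25 + 2*O**2)
-2093 + d(59) = -2093 + (25 + 2*59**2) = -2093 + (25 + 2*3481) = -2093 + (25 + 6962) = -2093 + 6987 = 4894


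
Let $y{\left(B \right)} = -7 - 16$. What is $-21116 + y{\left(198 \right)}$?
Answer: $-21139$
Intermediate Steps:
$y{\left(B \right)} = -23$ ($y{\left(B \right)} = -7 - 16 = -23$)
$-21116 + y{\left(198 \right)} = -21116 - 23 = -21139$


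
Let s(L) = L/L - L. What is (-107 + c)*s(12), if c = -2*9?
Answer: 1375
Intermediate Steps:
c = -18
s(L) = 1 - L
(-107 + c)*s(12) = (-107 - 18)*(1 - 1*12) = -125*(1 - 12) = -125*(-11) = 1375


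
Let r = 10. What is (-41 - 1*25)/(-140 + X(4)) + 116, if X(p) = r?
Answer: 7573/65 ≈ 116.51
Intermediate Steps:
X(p) = 10
(-41 - 1*25)/(-140 + X(4)) + 116 = (-41 - 1*25)/(-140 + 10) + 116 = (-41 - 25)/(-130) + 116 = -1/130*(-66) + 116 = 33/65 + 116 = 7573/65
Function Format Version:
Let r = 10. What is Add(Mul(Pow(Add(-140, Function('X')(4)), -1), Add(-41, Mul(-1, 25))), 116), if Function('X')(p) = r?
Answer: Rational(7573, 65) ≈ 116.51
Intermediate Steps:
Function('X')(p) = 10
Add(Mul(Pow(Add(-140, Function('X')(4)), -1), Add(-41, Mul(-1, 25))), 116) = Add(Mul(Pow(Add(-140, 10), -1), Add(-41, Mul(-1, 25))), 116) = Add(Mul(Pow(-130, -1), Add(-41, -25)), 116) = Add(Mul(Rational(-1, 130), -66), 116) = Add(Rational(33, 65), 116) = Rational(7573, 65)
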